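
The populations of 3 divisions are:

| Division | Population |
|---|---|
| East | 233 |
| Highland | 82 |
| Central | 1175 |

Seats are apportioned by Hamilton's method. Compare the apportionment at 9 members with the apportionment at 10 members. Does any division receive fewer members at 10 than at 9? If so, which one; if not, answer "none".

Highland

At 9 seats: East 1, Highland 1, Central 7.
At 10 seats: East 2, Highland 0, Central 8.
Highland drops from 1 to 0.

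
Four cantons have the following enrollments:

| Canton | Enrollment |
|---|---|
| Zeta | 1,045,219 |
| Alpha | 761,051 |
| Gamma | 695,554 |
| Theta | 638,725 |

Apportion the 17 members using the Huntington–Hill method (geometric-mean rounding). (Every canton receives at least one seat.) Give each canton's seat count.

With divisor 187607: modified quotas Zeta 5.571, Alpha 4.057, Gamma 3.708, Theta 3.405.
Geometric-mean thresholds: Zeta √(5·6)=5.477, Alpha √(4·5)=4.472, Gamma √(3·4)=3.464, Theta √(3·4)=3.464.
Each quota rounded against its threshold gives Zeta 6, Alpha 4, Gamma 4, Theta 3 (total 17).

Zeta=6, Alpha=4, Gamma=4, Theta=3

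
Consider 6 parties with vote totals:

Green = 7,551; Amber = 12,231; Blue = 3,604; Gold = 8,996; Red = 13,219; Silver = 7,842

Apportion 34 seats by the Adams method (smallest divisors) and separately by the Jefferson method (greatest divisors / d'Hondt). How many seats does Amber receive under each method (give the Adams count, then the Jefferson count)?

7 and 8

Adams: Green 5, Amber 7, Blue 3, Gold 6, Red 8, Silver 5.
Jefferson: Green 5, Amber 8, Blue 2, Gold 6, Red 8, Silver 5.
Amber gets 7 under Adams and 8 under Jefferson.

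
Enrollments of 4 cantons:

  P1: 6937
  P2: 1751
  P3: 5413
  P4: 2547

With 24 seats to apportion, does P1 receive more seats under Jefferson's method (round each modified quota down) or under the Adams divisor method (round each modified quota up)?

Jefferson

Jefferson: P1 10, P2 2, P3 8, P4 4.
Adams: P1 9, P2 3, P3 8, P4 4.
P1 gets 10 under Jefferson and 9 under Adams.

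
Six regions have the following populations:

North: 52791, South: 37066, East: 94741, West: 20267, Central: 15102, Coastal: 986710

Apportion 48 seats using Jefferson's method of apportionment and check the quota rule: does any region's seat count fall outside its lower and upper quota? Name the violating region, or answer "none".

Coastal

Standard quotas: North 2.100, South 1.474, East 3.769, West 0.806, Central 0.601, Coastal 39.250.
Jefferson allocation: North 2, South 1, East 4, West 0, Central 0, Coastal 41.
Coastal has quota 39.250 (lower 39, upper 40) but receives 41 — outside the quota interval.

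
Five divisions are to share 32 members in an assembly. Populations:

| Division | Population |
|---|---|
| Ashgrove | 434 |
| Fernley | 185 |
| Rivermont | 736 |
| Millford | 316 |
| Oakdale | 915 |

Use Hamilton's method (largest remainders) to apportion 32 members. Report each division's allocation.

Ashgrove 6, Fernley 2, Rivermont 9, Millford 4, Oakdale 11

Standard divisor: 2586 ÷ 32 ≈ 80.812.
Standard quotas: Ashgrove 5.370, Fernley 2.289, Rivermont 9.108, Millford 3.910, Oakdale 11.323.
Lower quotas: Ashgrove 5, Fernley 2, Rivermont 9, Millford 3, Oakdale 11 (sum 30, leaving 2 seats).
Remainders in descending order: Millford 0.910, Ashgrove 0.370, Oakdale 0.323, Fernley 0.289, Rivermont 0.108.
The surplus seats go to Millford, Ashgrove.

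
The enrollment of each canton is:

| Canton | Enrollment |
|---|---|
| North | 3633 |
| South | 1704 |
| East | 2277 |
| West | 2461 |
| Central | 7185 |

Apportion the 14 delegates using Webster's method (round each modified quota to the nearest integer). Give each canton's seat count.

Standard divisor 17260/14 ≈ 1232.857; standard quotas: North 2.947, South 1.382, East 1.847, West 1.996, Central 5.828.
Rounding to the nearest integer gives North 3, South 1, East 2, West 2, Central 6 — total 14, matching the house size, so no adjustment is needed.

North 3, South 1, East 2, West 2, Central 6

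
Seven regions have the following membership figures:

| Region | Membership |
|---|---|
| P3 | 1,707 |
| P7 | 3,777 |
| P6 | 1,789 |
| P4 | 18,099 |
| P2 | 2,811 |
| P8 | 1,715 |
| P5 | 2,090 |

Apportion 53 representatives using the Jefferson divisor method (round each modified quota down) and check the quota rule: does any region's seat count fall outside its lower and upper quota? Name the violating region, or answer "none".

P4

Standard quotas: P3 2.828, P7 6.258, P6 2.964, P4 29.988, P2 4.657, P8 2.842, P5 3.463.
Jefferson allocation: P3 3, P7 6, P6 3, P4 31, P2 4, P8 3, P5 3.
P4 has quota 29.988 (lower 29, upper 30) but receives 31 — outside the quota interval.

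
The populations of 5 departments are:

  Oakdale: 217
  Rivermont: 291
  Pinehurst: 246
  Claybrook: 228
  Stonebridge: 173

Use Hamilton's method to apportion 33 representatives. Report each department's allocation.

The standard divisor is 1155/33 = 35.
Standard quotas: Oakdale 6.200, Rivermont 8.314, Pinehurst 7.029, Claybrook 6.514, Stonebridge 4.943.
Lower quotas: Oakdale 6, Rivermont 8, Pinehurst 7, Claybrook 6, Stonebridge 4 (sum 31, leaving 2 seats).
Remainders in descending order: Stonebridge 0.943, Claybrook 0.514, Rivermont 0.314, Oakdale 0.200, Pinehurst 0.029.
The surplus seats go to Stonebridge, Claybrook.

Oakdale 6; Rivermont 8; Pinehurst 7; Claybrook 7; Stonebridge 5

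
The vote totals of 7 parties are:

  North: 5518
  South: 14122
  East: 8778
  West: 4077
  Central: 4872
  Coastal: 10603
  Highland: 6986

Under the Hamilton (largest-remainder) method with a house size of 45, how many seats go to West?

3

Standard divisor: 54956 ÷ 45 ≈ 1221.244.
Standard quotas: North 4.5183, South 11.5636, East 7.1878, West 3.3384, Central 3.9894, Coastal 8.6821, Highland 5.7204.
Lower quotas: North 4, South 11, East 7, West 3, Central 3, Coastal 8, Highland 5 (sum 41, leaving 4 seats).
Remainders in descending order: Central 0.9894, Highland 0.7204, Coastal 0.6821, South 0.5636, North 0.5183, West 0.3384, East 0.1878.
The surplus seats go to Central, Highland, Coastal, South.
West receives 3.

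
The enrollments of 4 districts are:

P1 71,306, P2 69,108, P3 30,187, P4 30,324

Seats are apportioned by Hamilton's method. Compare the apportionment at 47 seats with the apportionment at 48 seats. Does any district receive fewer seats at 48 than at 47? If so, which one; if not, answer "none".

none

At 47 seats: P1 17, P2 16, P3 7, P4 7.
At 48 seats: P1 17, P2 17, P3 7, P4 7.
No district's allocation decreased.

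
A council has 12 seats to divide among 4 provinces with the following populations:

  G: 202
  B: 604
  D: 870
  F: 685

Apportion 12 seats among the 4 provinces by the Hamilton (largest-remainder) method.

The standard divisor is 2361/12 ≈ 196.75.
Standard quotas: G 1.027, B 3.070, D 4.422, F 3.482.
Lower quotas: G 1, B 3, D 4, F 3 (sum 11, leaving 1 seat).
Remainders in descending order: F 0.482, D 0.422, B 0.070, G 0.027.
The surplus seat goes to F.

G 1, B 3, D 4, F 4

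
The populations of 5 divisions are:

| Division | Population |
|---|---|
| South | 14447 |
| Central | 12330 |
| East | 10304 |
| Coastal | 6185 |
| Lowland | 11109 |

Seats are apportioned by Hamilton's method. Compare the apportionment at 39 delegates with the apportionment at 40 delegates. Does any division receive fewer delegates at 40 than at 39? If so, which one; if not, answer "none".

Coastal

At 39 seats: South 10, Central 9, East 7, Coastal 5, Lowland 8.
At 40 seats: South 11, Central 9, East 8, Coastal 4, Lowland 8.
Coastal drops from 5 to 4.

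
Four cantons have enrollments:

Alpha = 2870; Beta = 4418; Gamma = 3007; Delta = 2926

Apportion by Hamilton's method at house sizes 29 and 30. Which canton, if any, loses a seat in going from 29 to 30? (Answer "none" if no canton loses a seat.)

none

At 29 seats: Alpha 6, Beta 10, Gamma 7, Delta 6.
At 30 seats: Alpha 6, Beta 10, Gamma 7, Delta 7.
No canton's allocation decreased.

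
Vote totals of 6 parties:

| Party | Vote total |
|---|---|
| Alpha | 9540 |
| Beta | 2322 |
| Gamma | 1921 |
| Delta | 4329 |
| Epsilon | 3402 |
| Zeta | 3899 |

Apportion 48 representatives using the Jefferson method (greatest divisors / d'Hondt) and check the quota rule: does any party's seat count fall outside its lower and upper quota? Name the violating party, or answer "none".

none

Standard quotas: Alpha 18.019, Beta 4.386, Gamma 3.628, Delta 8.177, Epsilon 6.426, Zeta 7.364.
Jefferson allocation: Alpha 19, Beta 4, Gamma 3, Delta 8, Epsilon 6, Zeta 8.
Every allocation lies between the lower and upper quota.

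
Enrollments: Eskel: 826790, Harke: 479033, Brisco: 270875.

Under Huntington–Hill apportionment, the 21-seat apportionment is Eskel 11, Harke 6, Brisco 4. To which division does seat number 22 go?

Priority for the next seat is population ÷ (√(s·(s+1))).
Priorities: Eskel 71962.833, Harke 73916.397, Brisco 60569.491.
Highest priority: Harke.

Harke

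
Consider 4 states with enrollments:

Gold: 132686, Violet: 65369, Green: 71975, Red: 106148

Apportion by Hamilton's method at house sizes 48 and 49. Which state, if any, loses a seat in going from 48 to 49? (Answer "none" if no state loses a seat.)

none

At 48 seats: Gold 17, Violet 8, Green 9, Red 14.
At 49 seats: Gold 17, Violet 9, Green 9, Red 14.
No state's allocation decreased.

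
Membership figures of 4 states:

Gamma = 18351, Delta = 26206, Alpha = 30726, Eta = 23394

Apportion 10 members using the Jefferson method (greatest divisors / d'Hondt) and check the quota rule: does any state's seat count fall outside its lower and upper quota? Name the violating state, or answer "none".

Standard quotas: Gamma 1.860, Delta 2.656, Alpha 3.114, Eta 2.371.
Jefferson allocation: Gamma 2, Delta 3, Alpha 3, Eta 2.
Every allocation lies between the lower and upper quota.

none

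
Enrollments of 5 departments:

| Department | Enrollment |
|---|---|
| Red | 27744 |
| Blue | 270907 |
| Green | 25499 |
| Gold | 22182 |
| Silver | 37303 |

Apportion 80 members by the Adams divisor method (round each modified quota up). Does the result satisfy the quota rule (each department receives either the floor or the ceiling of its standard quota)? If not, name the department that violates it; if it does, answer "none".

Blue

Standard quotas: Red 5.785, Blue 56.493, Green 5.317, Gold 4.626, Silver 7.779.
Adams allocation: Red 6, Blue 55, Green 6, Gold 5, Silver 8.
Blue has quota 56.493 (lower 56, upper 57) but receives 55 — outside the quota interval.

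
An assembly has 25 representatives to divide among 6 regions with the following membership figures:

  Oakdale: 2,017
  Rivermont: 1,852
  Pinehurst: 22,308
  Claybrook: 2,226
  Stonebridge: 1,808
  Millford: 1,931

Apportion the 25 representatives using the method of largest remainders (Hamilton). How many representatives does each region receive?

Standard divisor: 32142 ÷ 25 ≈ 1285.68.
Standard quotas: Oakdale 1.5688, Rivermont 1.4405, Pinehurst 17.3511, Claybrook 1.7314, Stonebridge 1.4063, Millford 1.5019.
Lower quotas: Oakdale 1, Rivermont 1, Pinehurst 17, Claybrook 1, Stonebridge 1, Millford 1 (sum 22, leaving 3 seats).
Remainders in descending order: Claybrook 0.7314, Oakdale 0.5688, Millford 0.5019, Rivermont 0.4405, Stonebridge 0.4063, Pinehurst 0.3511.
The surplus seats go to Claybrook, Oakdale, Millford.

Oakdale: 2, Rivermont: 1, Pinehurst: 17, Claybrook: 2, Stonebridge: 1, Millford: 2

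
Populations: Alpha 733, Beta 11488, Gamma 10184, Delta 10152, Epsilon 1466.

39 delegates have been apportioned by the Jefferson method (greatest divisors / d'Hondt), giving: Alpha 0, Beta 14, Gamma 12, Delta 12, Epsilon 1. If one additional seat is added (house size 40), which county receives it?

Gamma

Priority for the next seat is population ÷ (current seats + 1).
Priorities: Alpha 733.000, Beta 765.867, Gamma 783.385, Delta 780.923, Epsilon 733.000.
Highest priority: Gamma.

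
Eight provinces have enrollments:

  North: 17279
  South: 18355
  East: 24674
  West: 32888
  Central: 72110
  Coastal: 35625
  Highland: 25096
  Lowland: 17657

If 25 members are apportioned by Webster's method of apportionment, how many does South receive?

2

Standard divisor 243684/25 ≈ 9747.36; standard quotas: North 1.773, South 1.883, East 2.531, West 3.374, Central 7.398, Coastal 3.655, Highland 2.575, Lowland 1.811.
Rounding to the nearest integer gives 2, 2, 3, 3, 7, 4, 3, 2 = 26 seats, so the divisor must be adjusted.
With modified divisor 9950: modified quotas North 1.737, South 1.845, East 2.480, West 3.305, Central 7.247, Coastal 3.580, Highland 2.522, Lowland 1.775.
Rounding to the nearest integer: North 2, South 2, East 2, West 3, Central 7, Coastal 4, Highland 3, Lowland 2 (total 25).
South receives 2.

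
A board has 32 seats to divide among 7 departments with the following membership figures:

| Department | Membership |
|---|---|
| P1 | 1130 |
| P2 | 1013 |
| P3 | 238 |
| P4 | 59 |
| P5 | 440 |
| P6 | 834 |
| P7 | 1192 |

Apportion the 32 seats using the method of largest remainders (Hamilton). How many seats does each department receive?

The standard divisor is 4906/32 ≈ 153.312.
Standard quotas: P1 7.371, P2 6.607, P3 1.552, P4 0.385, P5 2.870, P6 5.440, P7 7.775.
Lower quotas: P1 7, P2 6, P3 1, P4 0, P5 2, P6 5, P7 7 (sum 28, leaving 4 seats).
Remainders in descending order: P5 0.870, P7 0.775, P2 0.607, P3 0.552, P6 0.440, P4 0.385, P1 0.371.
The surplus seats go to P5, P7, P2, P3.

P1: 7, P2: 7, P3: 2, P4: 0, P5: 3, P6: 5, P7: 8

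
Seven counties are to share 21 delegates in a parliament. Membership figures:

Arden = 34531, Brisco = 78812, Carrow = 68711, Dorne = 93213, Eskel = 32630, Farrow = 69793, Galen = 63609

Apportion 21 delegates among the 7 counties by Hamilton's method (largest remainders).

The standard divisor is 441299/21 ≈ 21014.238.
Standard quotas: Arden 1.6432, Brisco 3.7504, Carrow 3.2697, Dorne 4.4357, Eskel 1.5528, Farrow 3.3212, Galen 3.0269.
Lower quotas: Arden 1, Brisco 3, Carrow 3, Dorne 4, Eskel 1, Farrow 3, Galen 3 (sum 18, leaving 3 seats).
Remainders in descending order: Brisco 0.7504, Arden 0.6432, Eskel 0.5528, Dorne 0.4357, Farrow 0.3212, Carrow 0.2697, Galen 0.0269.
Largest remainders: Brisco, Arden, Eskel receive the extra seats.

Arden 2; Brisco 4; Carrow 3; Dorne 4; Eskel 2; Farrow 3; Galen 3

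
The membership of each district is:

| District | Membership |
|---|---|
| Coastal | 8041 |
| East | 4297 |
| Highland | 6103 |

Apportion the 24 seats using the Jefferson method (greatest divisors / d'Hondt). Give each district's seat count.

Coastal=11, East=5, Highland=8

Standard divisor 18441/24 ≈ 768.375; standard quotas: Coastal 10.465, East 5.592, Highland 7.943.
Rounding down gives 10, 5, 7 = 22 seats, so the divisor must be adjusted.
With modified divisor 720: modified quotas Coastal 11.168, East 5.968, Highland 8.476.
Rounding down: Coastal 11, East 5, Highland 8 (total 24).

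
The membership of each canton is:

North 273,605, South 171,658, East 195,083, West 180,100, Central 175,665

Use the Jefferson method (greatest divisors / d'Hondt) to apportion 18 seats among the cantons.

North: 5; South: 3; East: 4; West: 3; Central: 3

Standard divisor 996111/18 ≈ 55339.5; standard quotas: North 4.944, South 3.102, East 3.525, West 3.254, Central 3.174.
Rounding down gives 4, 3, 3, 3, 3 = 16 seats, so the divisor must be adjusted.
With modified divisor 47200: modified quotas North 5.797, South 3.637, East 4.133, West 3.816, Central 3.722.
Rounding down: North 5, South 3, East 4, West 3, Central 3 (total 18).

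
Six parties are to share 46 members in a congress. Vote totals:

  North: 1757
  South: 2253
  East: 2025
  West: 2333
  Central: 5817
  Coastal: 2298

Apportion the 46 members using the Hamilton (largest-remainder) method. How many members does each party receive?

Total 16483; standard divisor 16483/46 ≈ 358.326.
Standard quotas: North 4.9034, South 6.2876, East 5.6513, West 6.5108, Central 16.2338, Coastal 6.4132.
Lower quotas: North 4, South 6, East 5, West 6, Central 16, Coastal 6 (sum 43, leaving 3 seats).
Remainders in descending order: North 0.9034, East 0.6513, West 0.5108, Coastal 0.4132, South 0.2876, Central 0.2338.
Largest remainders: North, East, West receive the extra seats.

North 5, South 6, East 6, West 7, Central 16, Coastal 6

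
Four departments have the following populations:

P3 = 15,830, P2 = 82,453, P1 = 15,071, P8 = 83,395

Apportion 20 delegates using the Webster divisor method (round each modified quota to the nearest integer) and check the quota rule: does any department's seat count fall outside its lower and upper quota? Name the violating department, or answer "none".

none

Standard quotas: P3 1.609, P2 8.382, P1 1.532, P8 8.477.
Webster allocation: P3 2, P2 8, P1 2, P8 8.
Every allocation lies between the lower and upper quota.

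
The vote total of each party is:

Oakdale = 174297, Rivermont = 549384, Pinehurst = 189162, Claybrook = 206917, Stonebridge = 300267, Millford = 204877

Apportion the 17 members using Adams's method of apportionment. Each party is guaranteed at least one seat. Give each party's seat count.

Oakdale=2, Rivermont=6, Pinehurst=2, Claybrook=2, Stonebridge=3, Millford=2

Standard divisor 1624904/17 ≈ 95582.588; standard quotas: Oakdale 1.824, Rivermont 5.748, Pinehurst 1.979, Claybrook 2.165, Stonebridge 3.141, Millford 2.143.
Rounding up gives 2, 6, 2, 3, 4, 3 = 20 seats, so the divisor must be adjusted.
With modified divisor 106700: modified quotas Oakdale 1.634, Rivermont 5.149, Pinehurst 1.773, Claybrook 1.939, Stonebridge 2.814, Millford 1.920.
Rounding up: Oakdale 2, Rivermont 6, Pinehurst 2, Claybrook 2, Stonebridge 3, Millford 2 (total 17).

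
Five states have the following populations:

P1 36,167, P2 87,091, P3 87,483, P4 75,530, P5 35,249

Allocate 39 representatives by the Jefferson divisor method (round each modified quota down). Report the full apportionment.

P1: 4, P2: 11, P3: 11, P4: 9, P5: 4

Standard divisor 321520/39 ≈ 8244.103; standard quotas: P1 4.387, P2 10.564, P3 10.612, P4 9.162, P5 4.276.
Rounding down gives 4, 10, 10, 9, 4 = 37 seats, so the divisor must be adjusted.
With modified divisor 7700: modified quotas P1 4.697, P2 11.311, P3 11.361, P4 9.809, P5 4.578.
Rounding down: P1 4, P2 11, P3 11, P4 9, P5 4 (total 39).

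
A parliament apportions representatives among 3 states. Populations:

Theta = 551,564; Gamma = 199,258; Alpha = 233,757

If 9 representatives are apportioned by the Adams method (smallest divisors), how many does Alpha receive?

2

Standard divisor 984579/9 ≈ 109397.667; standard quotas: Theta 5.042, Gamma 1.821, Alpha 2.137.
Rounding up gives 6, 2, 3 = 11 seats, so the divisor must be adjusted.
With modified divisor 127400: modified quotas Theta 4.329, Gamma 1.564, Alpha 1.835.
Rounding up: Theta 5, Gamma 2, Alpha 2 (total 9).
Alpha receives 2.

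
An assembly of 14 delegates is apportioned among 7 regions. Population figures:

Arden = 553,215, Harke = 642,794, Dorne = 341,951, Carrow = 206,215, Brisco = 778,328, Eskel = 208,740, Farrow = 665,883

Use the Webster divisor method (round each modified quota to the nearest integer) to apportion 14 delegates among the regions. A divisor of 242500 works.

With modified divisor 242500: modified quotas Arden 2.281, Harke 2.651, Dorne 1.410, Carrow 0.850, Brisco 3.210, Eskel 0.861, Farrow 2.746.
Rounding to the nearest integer: Arden 2, Harke 3, Dorne 1, Carrow 1, Brisco 3, Eskel 1, Farrow 3 (total 14).

Arden 2, Harke 3, Dorne 1, Carrow 1, Brisco 3, Eskel 1, Farrow 3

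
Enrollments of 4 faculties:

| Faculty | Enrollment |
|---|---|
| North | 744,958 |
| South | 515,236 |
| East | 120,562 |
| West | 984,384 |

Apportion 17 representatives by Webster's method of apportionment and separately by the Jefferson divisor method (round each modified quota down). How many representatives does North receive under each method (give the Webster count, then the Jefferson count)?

Webster: North 5, South 4, East 1, West 7.
Jefferson: North 6, South 4, East 0, West 7.
North gets 5 under Webster and 6 under Jefferson.

5 and 6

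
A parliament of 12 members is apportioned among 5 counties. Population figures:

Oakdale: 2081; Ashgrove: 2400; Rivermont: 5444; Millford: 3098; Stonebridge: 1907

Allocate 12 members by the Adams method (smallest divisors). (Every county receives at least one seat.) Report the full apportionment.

Standard divisor 14930/12 ≈ 1244.167; standard quotas: Oakdale 1.673, Ashgrove 1.929, Rivermont 4.376, Millford 2.490, Stonebridge 1.533.
Rounding up gives 2, 2, 5, 3, 2 = 14 seats, so the divisor must be adjusted.
With modified divisor 1700: modified quotas Oakdale 1.224, Ashgrove 1.412, Rivermont 3.202, Millford 1.822, Stonebridge 1.122.
Rounding up: Oakdale 2, Ashgrove 2, Rivermont 4, Millford 2, Stonebridge 2 (total 12).

Oakdale: 2; Ashgrove: 2; Rivermont: 4; Millford: 2; Stonebridge: 2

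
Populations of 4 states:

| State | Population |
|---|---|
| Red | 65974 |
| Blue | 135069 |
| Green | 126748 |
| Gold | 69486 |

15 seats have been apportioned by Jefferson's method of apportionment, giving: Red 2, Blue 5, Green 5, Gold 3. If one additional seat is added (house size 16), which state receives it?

Blue

Priority for the next seat is population ÷ (current seats + 1).
Priorities: Red 21991.333, Blue 22511.500, Green 21124.667, Gold 17371.500.
Highest priority: Blue.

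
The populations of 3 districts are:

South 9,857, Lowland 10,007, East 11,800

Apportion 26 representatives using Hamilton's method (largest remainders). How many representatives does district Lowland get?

Total 31664; standard divisor 31664/26 ≈ 1217.846.
Standard quotas: South 8.0938, Lowland 8.2170, East 9.6892.
Lower quotas: South 8, Lowland 8, East 9 (sum 25, leaving 1 seat).
Remainders in descending order: East 0.6892, Lowland 0.2170, South 0.0938.
Largest remainder: East receives the extra seat.
Lowland receives 8.

8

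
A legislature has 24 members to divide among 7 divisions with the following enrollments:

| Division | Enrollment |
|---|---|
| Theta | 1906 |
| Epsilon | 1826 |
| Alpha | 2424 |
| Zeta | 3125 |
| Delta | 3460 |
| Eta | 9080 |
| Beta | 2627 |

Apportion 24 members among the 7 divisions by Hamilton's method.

Total 24448; standard divisor 24448/24 ≈ 1018.667.
Standard quotas: Theta 1.8711, Epsilon 1.7925, Alpha 2.3796, Zeta 3.0677, Delta 3.3966, Eta 8.9136, Beta 2.5789.
Lower quotas: Theta 1, Epsilon 1, Alpha 2, Zeta 3, Delta 3, Eta 8, Beta 2 (sum 20, leaving 4 seats).
Remainders in descending order: Eta 0.9136, Theta 0.8711, Epsilon 0.7925, Beta 0.5789, Delta 0.3966, Alpha 0.3796, Zeta 0.0677.
Largest remainders: Eta, Theta, Epsilon, Beta receive the extra seats.

Theta 2, Epsilon 2, Alpha 2, Zeta 3, Delta 3, Eta 9, Beta 3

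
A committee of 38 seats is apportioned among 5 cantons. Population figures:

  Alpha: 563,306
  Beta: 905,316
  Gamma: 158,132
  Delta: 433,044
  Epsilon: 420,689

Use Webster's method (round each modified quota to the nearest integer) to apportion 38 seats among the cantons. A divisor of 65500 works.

With modified divisor 65500: modified quotas Alpha 8.600, Beta 13.822, Gamma 2.414, Delta 6.611, Epsilon 6.423.
Rounding to the nearest integer: Alpha 9, Beta 14, Gamma 2, Delta 7, Epsilon 6 (total 38).

Alpha=9; Beta=14; Gamma=2; Delta=7; Epsilon=6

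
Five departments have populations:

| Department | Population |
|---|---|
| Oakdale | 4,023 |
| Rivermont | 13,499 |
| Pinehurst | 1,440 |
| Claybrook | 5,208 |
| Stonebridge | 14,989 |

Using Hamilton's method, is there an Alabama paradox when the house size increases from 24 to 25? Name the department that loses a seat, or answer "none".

At 24 seats: Oakdale 3, Rivermont 8, Pinehurst 1, Claybrook 3, Stonebridge 9.
At 25 seats: Oakdale 2, Rivermont 9, Pinehurst 1, Claybrook 3, Stonebridge 10.
Oakdale drops from 3 to 2.

Oakdale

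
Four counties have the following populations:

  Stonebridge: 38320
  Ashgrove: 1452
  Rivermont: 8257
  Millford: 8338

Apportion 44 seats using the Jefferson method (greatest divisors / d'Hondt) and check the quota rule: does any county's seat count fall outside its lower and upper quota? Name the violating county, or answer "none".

Stonebridge

Standard quotas: Stonebridge 29.913, Ashgrove 1.133, Rivermont 6.445, Millford 6.509.
Jefferson allocation: Stonebridge 31, Ashgrove 1, Rivermont 6, Millford 6.
Stonebridge has quota 29.913 (lower 29, upper 30) but receives 31 — outside the quota interval.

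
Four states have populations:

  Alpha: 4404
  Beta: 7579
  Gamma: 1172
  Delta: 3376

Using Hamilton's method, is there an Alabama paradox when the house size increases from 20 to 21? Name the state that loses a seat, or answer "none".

Gamma

At 20 seats: Alpha 5, Beta 9, Gamma 2, Delta 4.
At 21 seats: Alpha 6, Beta 10, Gamma 1, Delta 4.
Gamma drops from 2 to 1.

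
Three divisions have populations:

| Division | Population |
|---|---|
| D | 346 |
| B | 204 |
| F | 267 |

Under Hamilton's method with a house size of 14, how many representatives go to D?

6

Standard divisor: 817 ÷ 14 ≈ 58.357.
Standard quotas: D 5.929, B 3.496, F 4.575.
Lower quotas: D 5, B 3, F 4 (sum 12, leaving 2 seats).
Remainders in descending order: D 0.929, F 0.575, B 0.496.
The surplus seats go to D, F.
D receives 6.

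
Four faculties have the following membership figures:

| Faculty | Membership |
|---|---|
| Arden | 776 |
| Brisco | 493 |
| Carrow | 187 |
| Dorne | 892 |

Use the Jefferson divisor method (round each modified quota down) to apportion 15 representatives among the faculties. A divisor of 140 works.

Arden 5, Brisco 3, Carrow 1, Dorne 6

With modified divisor 140: modified quotas Arden 5.543, Brisco 3.521, Carrow 1.336, Dorne 6.371.
Rounding down: Arden 5, Brisco 3, Carrow 1, Dorne 6 (total 15).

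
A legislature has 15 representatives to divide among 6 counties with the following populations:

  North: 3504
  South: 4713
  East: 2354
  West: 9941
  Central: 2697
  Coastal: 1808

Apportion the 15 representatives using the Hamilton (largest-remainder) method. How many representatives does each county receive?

North 2; South 3; East 1; West 6; Central 2; Coastal 1

Total 25017; standard divisor 25017/15 ≈ 1667.8.
Standard quotas: North 2.1010, South 2.8259, East 1.4114, West 5.9605, Central 1.6171, Coastal 1.0841.
Lower quotas: North 2, South 2, East 1, West 5, Central 1, Coastal 1 (sum 12, leaving 3 seats).
Remainders in descending order: West 0.9605, South 0.8259, Central 0.6171, East 0.4114, North 0.1010, Coastal 0.0841.
The surplus seats go to West, South, Central.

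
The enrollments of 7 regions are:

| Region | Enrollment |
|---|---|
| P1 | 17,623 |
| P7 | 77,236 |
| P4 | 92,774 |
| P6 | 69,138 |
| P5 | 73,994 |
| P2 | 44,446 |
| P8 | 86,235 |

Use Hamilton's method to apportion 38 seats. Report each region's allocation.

The standard divisor is 461446/38 ≈ 12143.316.
Standard quotas: P1 1.4513, P7 6.3604, P4 7.6399, P6 5.6935, P5 6.0934, P2 3.6601, P8 7.1014.
Lower quotas: P1 1, P7 6, P4 7, P6 5, P5 6, P2 3, P8 7 (sum 35, leaving 3 seats).
Remainders in descending order: P6 0.6935, P2 0.6601, P4 0.6399, P1 0.4513, P7 0.3604, P8 0.1014, P5 0.0934.
Largest remainders: P6, P2, P4 receive the extra seats.

P1: 1, P7: 6, P4: 8, P6: 6, P5: 6, P2: 4, P8: 7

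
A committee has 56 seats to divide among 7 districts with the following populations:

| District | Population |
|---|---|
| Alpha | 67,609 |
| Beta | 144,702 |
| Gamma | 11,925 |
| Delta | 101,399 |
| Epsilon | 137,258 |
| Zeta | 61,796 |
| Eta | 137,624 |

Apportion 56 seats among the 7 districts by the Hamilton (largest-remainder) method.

Alpha: 6; Beta: 12; Gamma: 1; Delta: 8; Epsilon: 12; Zeta: 5; Eta: 12

Standard divisor: 662313 ÷ 56 ≈ 11827.018.
Standard quotas: Alpha 5.7165, Beta 12.2349, Gamma 1.0083, Delta 8.5735, Epsilon 11.6055, Zeta 5.2250, Eta 11.6364.
Lower quotas: Alpha 5, Beta 12, Gamma 1, Delta 8, Epsilon 11, Zeta 5, Eta 11 (sum 53, leaving 3 seats).
Remainders in descending order: Alpha 0.7165, Eta 0.6364, Epsilon 0.6055, Delta 0.5735, Beta 0.2349, Zeta 0.2250, Gamma 0.0083.
The surplus seats go to Alpha, Eta, Epsilon.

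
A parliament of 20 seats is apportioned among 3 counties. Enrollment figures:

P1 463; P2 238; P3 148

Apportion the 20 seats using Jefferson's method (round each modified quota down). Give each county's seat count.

Standard divisor 849/20 ≈ 42.45; standard quotas: P1 10.907, P2 5.607, P3 3.486.
Rounding down gives 10, 5, 3 = 18 seats, so the divisor must be adjusted.
With modified divisor 39: modified quotas P1 11.872, P2 6.103, P3 3.795.
Rounding down: P1 11, P2 6, P3 3 (total 20).

P1 11, P2 6, P3 3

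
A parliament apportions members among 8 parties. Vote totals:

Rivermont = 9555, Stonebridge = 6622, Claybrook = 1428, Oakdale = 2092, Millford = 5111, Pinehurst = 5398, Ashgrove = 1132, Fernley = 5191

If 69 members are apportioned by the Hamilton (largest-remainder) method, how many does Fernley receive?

The standard divisor is 36529/69 ≈ 529.406.
Standard quotas: Rivermont 18.0485, Stonebridge 12.5084, Claybrook 2.6974, Oakdale 3.9516, Millford 9.6542, Pinehurst 10.1963, Ashgrove 2.1382, Fernley 9.8053.
Lower quotas: Rivermont 18, Stonebridge 12, Claybrook 2, Oakdale 3, Millford 9, Pinehurst 10, Ashgrove 2, Fernley 9 (sum 65, leaving 4 seats).
Remainders in descending order: Oakdale 0.9516, Fernley 0.8053, Claybrook 0.6974, Millford 0.6542, Stonebridge 0.5084, Pinehurst 0.1963, Ashgrove 0.1382, Rivermont 0.0485.
The surplus seats go to Oakdale, Fernley, Claybrook, Millford.
Fernley receives 10.

10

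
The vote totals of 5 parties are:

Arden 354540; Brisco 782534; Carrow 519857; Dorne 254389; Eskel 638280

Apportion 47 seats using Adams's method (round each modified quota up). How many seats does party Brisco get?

14

Standard divisor 2549600/47 ≈ 54246.809; standard quotas: Arden 6.536, Brisco 14.425, Carrow 9.583, Dorne 4.689, Eskel 11.766.
Rounding up gives 7, 15, 10, 5, 12 = 49 seats, so the divisor must be adjusted.
With modified divisor 57900: modified quotas Arden 6.123, Brisco 13.515, Carrow 8.979, Dorne 4.394, Eskel 11.024.
Rounding up: Arden 7, Brisco 14, Carrow 9, Dorne 5, Eskel 12 (total 47).
Brisco receives 14.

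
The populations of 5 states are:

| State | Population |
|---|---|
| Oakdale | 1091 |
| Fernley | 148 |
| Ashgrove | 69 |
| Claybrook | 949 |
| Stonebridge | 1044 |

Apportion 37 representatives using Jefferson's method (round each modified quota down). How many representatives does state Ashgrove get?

Standard divisor 3301/37 ≈ 89.216; standard quotas: Oakdale 12.229, Fernley 1.659, Ashgrove 0.773, Claybrook 10.637, Stonebridge 11.702.
Rounding down gives 12, 1, 0, 10, 11 = 34 seats, so the divisor must be adjusted.
With modified divisor 82: modified quotas Oakdale 13.305, Fernley 1.805, Ashgrove 0.841, Claybrook 11.573, Stonebridge 12.732.
Rounding down: Oakdale 13, Fernley 1, Ashgrove 0, Claybrook 11, Stonebridge 12 (total 37).
Ashgrove receives 0.

0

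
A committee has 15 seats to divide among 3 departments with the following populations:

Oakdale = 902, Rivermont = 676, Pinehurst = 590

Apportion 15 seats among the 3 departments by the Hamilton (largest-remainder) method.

Oakdale: 6, Rivermont: 5, Pinehurst: 4

Standard divisor: 2168 ÷ 15 ≈ 144.533.
Standard quotas: Oakdale 6.241, Rivermont 4.677, Pinehurst 4.082.
Lower quotas: Oakdale 6, Rivermont 4, Pinehurst 4 (sum 14, leaving 1 seat).
Remainders in descending order: Rivermont 0.677, Oakdale 0.241, Pinehurst 0.082.
The surplus seat goes to Rivermont.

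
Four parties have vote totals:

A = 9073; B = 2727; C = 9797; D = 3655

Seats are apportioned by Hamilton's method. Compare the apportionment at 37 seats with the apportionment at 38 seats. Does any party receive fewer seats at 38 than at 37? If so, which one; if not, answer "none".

At 37 seats: A 13, B 4, C 14, D 6.
At 38 seats: A 14, B 4, C 15, D 5.
D drops from 6 to 5.

D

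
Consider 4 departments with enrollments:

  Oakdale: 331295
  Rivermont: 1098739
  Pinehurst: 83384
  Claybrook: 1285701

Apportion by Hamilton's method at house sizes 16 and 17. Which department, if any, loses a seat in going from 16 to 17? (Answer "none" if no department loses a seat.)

At 16 seats: Oakdale 2, Rivermont 6, Pinehurst 1, Claybrook 7.
At 17 seats: Oakdale 2, Rivermont 7, Pinehurst 0, Claybrook 8.
Pinehurst drops from 1 to 0.

Pinehurst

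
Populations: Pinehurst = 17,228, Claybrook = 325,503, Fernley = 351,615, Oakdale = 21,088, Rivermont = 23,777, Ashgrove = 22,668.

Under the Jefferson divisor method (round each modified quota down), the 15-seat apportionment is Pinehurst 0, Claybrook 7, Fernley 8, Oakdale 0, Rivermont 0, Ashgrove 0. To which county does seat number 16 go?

Claybrook

Priority for the next seat is population ÷ (current seats + 1).
Priorities: Pinehurst 17228.000, Claybrook 40687.875, Fernley 39068.333, Oakdale 21088.000, Rivermont 23777.000, Ashgrove 22668.000.
Highest priority: Claybrook.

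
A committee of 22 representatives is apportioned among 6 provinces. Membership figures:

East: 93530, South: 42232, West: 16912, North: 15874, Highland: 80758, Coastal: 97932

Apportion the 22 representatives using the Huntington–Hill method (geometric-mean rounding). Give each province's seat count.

East 6; South 3; West 1; North 1; Highland 5; Coastal 6

With divisor 16094: modified quotas East 5.811, South 2.624, West 1.051, North 0.986, Highland 5.018, Coastal 6.085.
Geometric-mean thresholds: East √(5·6)=5.477, South √(2·3)=2.449, West √(1·2)=1.414, North (min 1), Highland √(5·6)=5.477, Coastal √(6·7)=6.481.
Each quota rounded against its threshold gives East 6, South 3, West 1, North 1, Highland 5, Coastal 6 (total 22).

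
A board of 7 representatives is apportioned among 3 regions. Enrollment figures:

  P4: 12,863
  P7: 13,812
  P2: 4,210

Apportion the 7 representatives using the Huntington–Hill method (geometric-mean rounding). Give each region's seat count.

With divisor 4619: modified quotas P4 2.785, P7 2.990, P2 0.911.
Geometric-mean thresholds: P4 √(2·3)=2.449, P7 √(2·3)=2.449, P2 (min 1).
Each quota rounded against its threshold gives P4 3, P7 3, P2 1 (total 7).

P4 3, P7 3, P2 1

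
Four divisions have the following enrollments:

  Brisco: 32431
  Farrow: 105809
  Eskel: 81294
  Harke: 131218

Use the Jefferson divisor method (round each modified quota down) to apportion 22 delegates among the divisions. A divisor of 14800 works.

Brisco: 2, Farrow: 7, Eskel: 5, Harke: 8

With modified divisor 14800: modified quotas Brisco 2.191, Farrow 7.149, Eskel 5.493, Harke 8.866.
Rounding down: Brisco 2, Farrow 7, Eskel 5, Harke 8 (total 22).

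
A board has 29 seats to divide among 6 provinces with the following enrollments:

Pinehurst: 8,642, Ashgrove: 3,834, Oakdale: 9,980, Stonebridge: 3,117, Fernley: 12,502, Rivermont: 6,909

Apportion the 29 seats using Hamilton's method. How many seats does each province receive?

Pinehurst 6, Ashgrove 3, Oakdale 6, Stonebridge 2, Fernley 8, Rivermont 4

Standard divisor: 44984 ÷ 29 ≈ 1551.172.
Standard quotas: Pinehurst 5.5713, Ashgrove 2.4717, Oakdale 6.4338, Stonebridge 2.0094, Fernley 8.0597, Rivermont 4.4541.
Lower quotas: Pinehurst 5, Ashgrove 2, Oakdale 6, Stonebridge 2, Fernley 8, Rivermont 4 (sum 27, leaving 2 seats).
Remainders in descending order: Pinehurst 0.5713, Ashgrove 0.4717, Rivermont 0.4541, Oakdale 0.4338, Fernley 0.0597, Stonebridge 0.0094.
Largest remainders: Pinehurst, Ashgrove receive the extra seats.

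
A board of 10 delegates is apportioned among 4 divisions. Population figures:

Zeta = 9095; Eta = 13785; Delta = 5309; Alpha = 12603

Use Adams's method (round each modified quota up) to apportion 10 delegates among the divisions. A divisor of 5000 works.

With modified divisor 5000: modified quotas Zeta 1.819, Eta 2.757, Delta 1.062, Alpha 2.521.
Rounding up: Zeta 2, Eta 3, Delta 2, Alpha 3 (total 10).

Zeta: 2, Eta: 3, Delta: 2, Alpha: 3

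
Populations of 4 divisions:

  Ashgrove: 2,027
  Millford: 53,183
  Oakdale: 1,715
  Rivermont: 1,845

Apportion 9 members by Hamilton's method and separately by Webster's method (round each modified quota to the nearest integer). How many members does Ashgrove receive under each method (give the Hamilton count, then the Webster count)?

1 and 0

Hamilton: Ashgrove 1, Millford 8, Oakdale 0, Rivermont 0.
Webster: Ashgrove 0, Millford 9, Oakdale 0, Rivermont 0.
Ashgrove gets 1 under Hamilton and 0 under Webster.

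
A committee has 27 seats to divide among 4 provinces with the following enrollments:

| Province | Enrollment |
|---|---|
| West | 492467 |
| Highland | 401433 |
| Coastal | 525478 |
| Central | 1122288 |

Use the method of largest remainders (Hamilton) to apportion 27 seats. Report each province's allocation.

The standard divisor is 2541666/27 ≈ 94135.778.
Standard quotas: West 5.2315, Highland 4.2644, Coastal 5.5821, Central 11.9220.
Lower quotas: West 5, Highland 4, Coastal 5, Central 11 (sum 25, leaving 2 seats).
Remainders in descending order: Central 0.9220, Coastal 0.5821, Highland 0.2644, West 0.2315.
Largest remainders: Central, Coastal receive the extra seats.

West=5, Highland=4, Coastal=6, Central=12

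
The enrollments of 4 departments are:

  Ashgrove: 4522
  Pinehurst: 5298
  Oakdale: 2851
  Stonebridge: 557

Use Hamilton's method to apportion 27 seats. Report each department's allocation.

The standard divisor is 13228/27 ≈ 489.926.
Standard quotas: Ashgrove 9.2300, Pinehurst 10.8139, Oakdale 5.8192, Stonebridge 1.1369.
Lower quotas: Ashgrove 9, Pinehurst 10, Oakdale 5, Stonebridge 1 (sum 25, leaving 2 seats).
Remainders in descending order: Oakdale 0.8192, Pinehurst 0.8139, Ashgrove 0.2300, Stonebridge 0.1369.
The surplus seats go to Oakdale, Pinehurst.

Ashgrove 9, Pinehurst 11, Oakdale 6, Stonebridge 1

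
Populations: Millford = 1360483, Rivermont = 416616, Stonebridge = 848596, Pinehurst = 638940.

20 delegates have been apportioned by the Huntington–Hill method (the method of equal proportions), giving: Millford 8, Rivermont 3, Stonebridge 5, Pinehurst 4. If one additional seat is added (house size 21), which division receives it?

Millford

Priority for the next seat is population ÷ (√(s·(s+1))).
Priorities: Millford 160334.459, Rivermont 120266.680, Stonebridge 154931.724, Pinehurst 142871.327.
Highest priority: Millford.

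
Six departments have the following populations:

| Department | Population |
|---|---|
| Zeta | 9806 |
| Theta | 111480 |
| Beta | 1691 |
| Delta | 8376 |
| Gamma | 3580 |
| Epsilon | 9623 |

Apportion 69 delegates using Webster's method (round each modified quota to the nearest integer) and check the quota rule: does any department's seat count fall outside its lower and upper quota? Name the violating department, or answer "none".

Standard quotas: Zeta 4.681, Theta 53.212, Beta 0.807, Delta 3.998, Gamma 1.709, Epsilon 4.593.
Webster allocation: Zeta 5, Theta 52, Beta 1, Delta 4, Gamma 2, Epsilon 5.
Theta has quota 53.212 (lower 53, upper 54) but receives 52 — outside the quota interval.

Theta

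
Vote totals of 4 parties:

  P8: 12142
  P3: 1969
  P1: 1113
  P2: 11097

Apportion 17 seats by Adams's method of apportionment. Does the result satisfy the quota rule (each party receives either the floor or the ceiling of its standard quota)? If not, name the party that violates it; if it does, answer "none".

none

Standard quotas: P8 7.842, P3 1.272, P1 0.719, P2 7.167.
Adams allocation: P8 7, P3 2, P1 1, P2 7.
Every allocation lies between the lower and upper quota.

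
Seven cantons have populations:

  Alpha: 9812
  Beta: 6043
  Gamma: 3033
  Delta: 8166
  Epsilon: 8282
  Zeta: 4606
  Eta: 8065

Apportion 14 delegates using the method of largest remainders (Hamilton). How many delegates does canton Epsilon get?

Standard divisor: 48007 ÷ 14 ≈ 3429.071.
Standard quotas: Alpha 2.8614, Beta 1.7623, Gamma 0.8845, Delta 2.3814, Epsilon 2.4152, Zeta 1.3432, Eta 2.3519.
Lower quotas: Alpha 2, Beta 1, Gamma 0, Delta 2, Epsilon 2, Zeta 1, Eta 2 (sum 10, leaving 4 seats).
Remainders in descending order: Gamma 0.8845, Alpha 0.8614, Beta 0.7623, Epsilon 0.4152, Delta 0.3814, Eta 0.3519, Zeta 0.3432.
The surplus seats go to Gamma, Alpha, Beta, Epsilon.
Epsilon receives 3.

3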